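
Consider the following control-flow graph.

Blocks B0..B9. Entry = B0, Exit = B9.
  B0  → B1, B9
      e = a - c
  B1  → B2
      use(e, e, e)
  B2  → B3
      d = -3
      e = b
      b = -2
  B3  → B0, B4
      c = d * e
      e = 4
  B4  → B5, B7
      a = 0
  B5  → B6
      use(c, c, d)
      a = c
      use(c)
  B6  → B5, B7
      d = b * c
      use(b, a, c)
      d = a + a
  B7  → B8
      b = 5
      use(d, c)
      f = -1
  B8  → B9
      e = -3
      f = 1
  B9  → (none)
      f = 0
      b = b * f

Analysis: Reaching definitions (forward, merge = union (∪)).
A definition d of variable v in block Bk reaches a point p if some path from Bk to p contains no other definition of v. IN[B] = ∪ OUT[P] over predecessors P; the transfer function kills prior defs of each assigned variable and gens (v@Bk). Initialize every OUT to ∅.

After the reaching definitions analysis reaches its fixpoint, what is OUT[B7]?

Answer: {a@B4, a@B5, b@B7, c@B3, d@B2, d@B6, e@B3, f@B7}

Trace:
Converged values:
  B0:   IN={b@B2, c@B3, d@B2, e@B3}   OUT={b@B2, c@B3, d@B2, e@B0}
  B1:   IN={b@B2, c@B3, d@B2, e@B0}   OUT={b@B2, c@B3, d@B2, e@B0}
  B2:   IN={b@B2, c@B3, d@B2, e@B0}   OUT={b@B2, c@B3, d@B2, e@B2}
  B3:   IN={b@B2, c@B3, d@B2, e@B2}   OUT={b@B2, c@B3, d@B2, e@B3}
  B4:   IN={b@B2, c@B3, d@B2, e@B3}   OUT={a@B4, b@B2, c@B3, d@B2, e@B3}
  B5:   IN={a@B4, a@B5, b@B2, c@B3, d@B2, d@B6, e@B3}   OUT={a@B5, b@B2, c@B3, d@B2, d@B6, e@B3}
  B6:   IN={a@B5, b@B2, c@B3, d@B2, d@B6, e@B3}   OUT={a@B5, b@B2, c@B3, d@B6, e@B3}
  B7:   IN={a@B4, a@B5, b@B2, c@B3, d@B2, d@B6, e@B3}   OUT={a@B4, a@B5, b@B7, c@B3, d@B2, d@B6, e@B3, f@B7}
  B8:   IN={a@B4, a@B5, b@B7, c@B3, d@B2, d@B6, e@B3, f@B7}   OUT={a@B4, a@B5, b@B7, c@B3, d@B2, d@B6, e@B8, f@B8}
  B9:   IN={a@B4, a@B5, b@B2, b@B7, c@B3, d@B2, d@B6, e@B0, e@B8, f@B8}   OUT={a@B4, a@B5, b@B9, c@B3, d@B2, d@B6, e@B0, e@B8, f@B9}

Merge at B7: IN[B7] = OUT[B4] ⊔ OUT[B6] = {a@B4, a@B5, b@B2, c@B3, d@B2, d@B6, e@B3}
Applying B7's transfer function to that IN value gives OUT[B7] (row B7 above).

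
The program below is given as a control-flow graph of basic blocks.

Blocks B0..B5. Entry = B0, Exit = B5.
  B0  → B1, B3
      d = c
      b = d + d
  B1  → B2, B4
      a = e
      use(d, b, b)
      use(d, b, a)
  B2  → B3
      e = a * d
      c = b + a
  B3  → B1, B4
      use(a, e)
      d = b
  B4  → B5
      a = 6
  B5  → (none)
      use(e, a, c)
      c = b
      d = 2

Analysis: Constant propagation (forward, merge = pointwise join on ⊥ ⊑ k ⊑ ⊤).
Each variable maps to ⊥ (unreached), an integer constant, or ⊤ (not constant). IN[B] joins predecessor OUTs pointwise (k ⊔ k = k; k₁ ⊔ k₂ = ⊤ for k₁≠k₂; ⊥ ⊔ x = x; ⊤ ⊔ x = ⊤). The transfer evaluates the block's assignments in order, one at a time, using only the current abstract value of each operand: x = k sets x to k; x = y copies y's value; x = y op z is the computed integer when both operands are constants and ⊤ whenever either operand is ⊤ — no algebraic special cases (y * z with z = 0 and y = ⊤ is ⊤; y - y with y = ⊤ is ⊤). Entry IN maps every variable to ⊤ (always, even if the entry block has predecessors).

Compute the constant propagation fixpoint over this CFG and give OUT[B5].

Answer: {a: 6, b: ⊤, c: ⊤, d: 2, e: ⊤, f: ⊤}

Working:
Per-block solution:
  B0:   IN=(all ⊤)   OUT=(all ⊤)
  B1:   IN=(all ⊤)   OUT=(all ⊤)
  B2:   IN=(all ⊤)   OUT=(all ⊤)
  B3:   IN=(all ⊤)   OUT=(all ⊤)
  B4:   IN=(all ⊤)   OUT={a:6; rest ⊤}
  B5:   IN={a:6; rest ⊤}   OUT={a:6, d:2; rest ⊤}

Merge at B5: IN[B5] = OUT[B4] = {a: 6, b: ⊤, c: ⊤, d: ⊤, e: ⊤, f: ⊤}
Applying B5's transfer function to that IN value gives OUT[B5] (row B5 above).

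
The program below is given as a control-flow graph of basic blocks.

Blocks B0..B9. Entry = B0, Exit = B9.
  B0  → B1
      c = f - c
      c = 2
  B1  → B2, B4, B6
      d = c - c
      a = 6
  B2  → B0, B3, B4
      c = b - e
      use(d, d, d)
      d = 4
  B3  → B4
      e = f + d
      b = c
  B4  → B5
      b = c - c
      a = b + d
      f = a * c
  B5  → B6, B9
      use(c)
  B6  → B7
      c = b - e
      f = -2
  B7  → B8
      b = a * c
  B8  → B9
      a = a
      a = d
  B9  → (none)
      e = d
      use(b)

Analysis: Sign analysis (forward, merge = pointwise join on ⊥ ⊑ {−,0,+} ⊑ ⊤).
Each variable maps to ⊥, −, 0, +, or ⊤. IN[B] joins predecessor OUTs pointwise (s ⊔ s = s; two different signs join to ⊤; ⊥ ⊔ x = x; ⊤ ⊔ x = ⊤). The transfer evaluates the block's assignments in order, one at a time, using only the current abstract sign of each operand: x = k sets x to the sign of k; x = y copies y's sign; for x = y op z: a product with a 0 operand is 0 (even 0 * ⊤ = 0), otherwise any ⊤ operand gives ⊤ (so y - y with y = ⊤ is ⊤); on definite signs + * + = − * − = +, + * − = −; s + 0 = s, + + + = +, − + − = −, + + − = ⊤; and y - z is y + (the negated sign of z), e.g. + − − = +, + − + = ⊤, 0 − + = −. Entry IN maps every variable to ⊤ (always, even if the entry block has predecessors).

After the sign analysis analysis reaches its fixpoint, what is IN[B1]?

Answer: {a: ⊤, b: ⊤, c: +, d: ⊤, e: ⊤, f: ⊤}

Working:
Per-block solution:
  B0: | IN=(all ⊤) | OUT={c:+; rest ⊤}
  B1: | IN={c:+; rest ⊤} | OUT={a:+, c:+; rest ⊤}
  B2: | IN={a:+, c:+; rest ⊤} | OUT={a:+, d:+; rest ⊤}
  B3: | IN={a:+, d:+; rest ⊤} | OUT={a:+, d:+; rest ⊤}
  B4: | IN={a:+; rest ⊤} | OUT=(all ⊤)
  B5: | IN=(all ⊤) | OUT=(all ⊤)
  B6: | IN=(all ⊤) | OUT={f:-; rest ⊤}
  B7: | IN={f:-; rest ⊤} | OUT={f:-; rest ⊤}
  B8: | IN={f:-; rest ⊤} | OUT={f:-; rest ⊤}
  B9: | IN=(all ⊤) | OUT=(all ⊤)

Merge at B1: IN[B1] = OUT[B0] = {a: ⊤, b: ⊤, c: +, d: ⊤, e: ⊤, f: ⊤}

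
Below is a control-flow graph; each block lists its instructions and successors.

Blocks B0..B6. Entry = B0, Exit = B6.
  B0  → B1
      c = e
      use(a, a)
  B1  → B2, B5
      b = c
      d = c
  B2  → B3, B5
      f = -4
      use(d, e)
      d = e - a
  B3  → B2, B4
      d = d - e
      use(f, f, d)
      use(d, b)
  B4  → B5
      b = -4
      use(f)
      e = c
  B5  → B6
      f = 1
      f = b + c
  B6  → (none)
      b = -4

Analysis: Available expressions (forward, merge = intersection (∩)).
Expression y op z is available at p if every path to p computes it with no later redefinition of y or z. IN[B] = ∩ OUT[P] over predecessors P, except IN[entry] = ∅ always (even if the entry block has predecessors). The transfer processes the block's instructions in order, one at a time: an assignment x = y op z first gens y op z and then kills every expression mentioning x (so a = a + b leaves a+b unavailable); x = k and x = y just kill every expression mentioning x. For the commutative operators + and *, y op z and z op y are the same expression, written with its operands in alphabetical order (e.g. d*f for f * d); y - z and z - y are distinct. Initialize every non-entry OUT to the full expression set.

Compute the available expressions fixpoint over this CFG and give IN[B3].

Answer: {e-a}

Trace:
Per-block solution:
  B0:  IN={}  OUT={}
  B1:  IN={}  OUT={}
  B2:  IN={}  OUT={e-a}
  B3:  IN={e-a}  OUT={e-a}
  B4:  IN={e-a}  OUT={}
  B5:  IN={}  OUT={b+c}
  B6:  IN={b+c}  OUT={}

Merge at B3: IN[B3] = OUT[B2] = {e-a}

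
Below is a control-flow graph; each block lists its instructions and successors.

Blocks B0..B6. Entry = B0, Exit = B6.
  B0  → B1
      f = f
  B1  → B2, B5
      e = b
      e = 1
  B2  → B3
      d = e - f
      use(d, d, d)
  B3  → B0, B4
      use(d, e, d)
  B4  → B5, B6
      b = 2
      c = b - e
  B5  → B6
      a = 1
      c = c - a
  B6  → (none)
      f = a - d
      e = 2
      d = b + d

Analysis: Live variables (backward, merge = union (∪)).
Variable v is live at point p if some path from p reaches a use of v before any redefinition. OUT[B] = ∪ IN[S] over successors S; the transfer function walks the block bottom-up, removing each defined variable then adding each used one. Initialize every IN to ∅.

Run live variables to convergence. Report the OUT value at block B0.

Answer: {a, b, c, d, f}

Working:
Fixpoint table:
  B0:  IN={a, b, c, d, f}  OUT={a, b, c, d, f}
  B1:  IN={a, b, c, d, f}  OUT={a, b, c, d, e, f}
  B2:  IN={a, b, c, e, f}  OUT={a, b, c, d, e, f}
  B3:  IN={a, b, c, d, e, f}  OUT={a, b, c, d, e, f}
  B4:  IN={a, d, e}  OUT={a, b, c, d}
  B5:  IN={b, c, d}  OUT={a, b, d}
  B6:  IN={a, b, d}  OUT={}

Merge at B0: OUT[B0] = IN[B1] = {a, b, c, d, f}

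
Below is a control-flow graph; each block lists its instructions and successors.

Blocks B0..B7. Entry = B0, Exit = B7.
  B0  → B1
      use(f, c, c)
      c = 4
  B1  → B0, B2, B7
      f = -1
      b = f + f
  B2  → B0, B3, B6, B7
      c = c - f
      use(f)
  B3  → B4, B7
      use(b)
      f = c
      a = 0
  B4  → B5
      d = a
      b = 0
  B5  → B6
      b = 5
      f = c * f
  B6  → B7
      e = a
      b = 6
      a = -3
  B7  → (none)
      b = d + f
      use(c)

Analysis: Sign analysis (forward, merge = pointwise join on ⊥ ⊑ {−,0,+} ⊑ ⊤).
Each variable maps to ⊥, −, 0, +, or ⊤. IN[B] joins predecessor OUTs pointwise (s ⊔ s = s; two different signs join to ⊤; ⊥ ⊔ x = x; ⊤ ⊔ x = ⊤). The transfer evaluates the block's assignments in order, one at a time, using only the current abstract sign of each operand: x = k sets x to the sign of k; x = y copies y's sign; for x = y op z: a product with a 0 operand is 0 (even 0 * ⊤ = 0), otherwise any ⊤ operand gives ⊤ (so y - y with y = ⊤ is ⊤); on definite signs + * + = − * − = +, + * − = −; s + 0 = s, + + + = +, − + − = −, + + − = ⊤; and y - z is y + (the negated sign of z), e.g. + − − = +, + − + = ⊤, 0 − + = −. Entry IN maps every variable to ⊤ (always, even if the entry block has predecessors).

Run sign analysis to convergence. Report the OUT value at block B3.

Answer: {a: 0, b: -, c: +, d: ⊤, e: ⊤, f: +}

Trace:
Per-block solution:
  B0: | IN=(all ⊤) | OUT={c:+; rest ⊤}
  B1: | IN={c:+; rest ⊤} | OUT={b:-, c:+, f:-; rest ⊤}
  B2: | IN={b:-, c:+, f:-; rest ⊤} | OUT={b:-, c:+, f:-; rest ⊤}
  B3: | IN={b:-, c:+, f:-; rest ⊤} | OUT={a:0, b:-, c:+, f:+; rest ⊤}
  B4: | IN={a:0, b:-, c:+, f:+; rest ⊤} | OUT={a:0, b:0, c:+, d:0, f:+; rest ⊤}
  B5: | IN={a:0, b:0, c:+, d:0, f:+; rest ⊤} | OUT={a:0, b:+, c:+, d:0, f:+; rest ⊤}
  B6: | IN={c:+; rest ⊤} | OUT={a:-, b:+, c:+; rest ⊤}
  B7: | IN={c:+; rest ⊤} | OUT={c:+; rest ⊤}

Merge at B3: IN[B3] = OUT[B2] = {a: ⊤, b: -, c: +, d: ⊤, e: ⊤, f: -}
Applying B3's transfer function to that IN value gives OUT[B3] (row B3 above).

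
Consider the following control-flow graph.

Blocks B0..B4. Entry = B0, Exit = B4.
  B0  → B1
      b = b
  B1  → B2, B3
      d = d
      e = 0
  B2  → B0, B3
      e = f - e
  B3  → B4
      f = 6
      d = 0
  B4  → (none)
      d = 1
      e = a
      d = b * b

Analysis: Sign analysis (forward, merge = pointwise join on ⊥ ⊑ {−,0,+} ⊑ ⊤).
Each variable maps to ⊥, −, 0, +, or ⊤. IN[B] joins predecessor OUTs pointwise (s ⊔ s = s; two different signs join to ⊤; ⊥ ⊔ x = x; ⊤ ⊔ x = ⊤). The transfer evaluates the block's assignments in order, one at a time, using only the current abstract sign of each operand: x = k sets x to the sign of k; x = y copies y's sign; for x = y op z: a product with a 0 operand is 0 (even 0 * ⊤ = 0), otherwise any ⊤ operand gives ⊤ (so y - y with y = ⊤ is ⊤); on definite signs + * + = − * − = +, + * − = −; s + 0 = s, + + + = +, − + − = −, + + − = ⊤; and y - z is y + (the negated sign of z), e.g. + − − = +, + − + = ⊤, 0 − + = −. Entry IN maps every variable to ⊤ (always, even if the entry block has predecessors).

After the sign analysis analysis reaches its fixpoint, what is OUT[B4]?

Answer: {a: ⊤, b: ⊤, c: ⊤, d: ⊤, e: ⊤, f: +}

Trace:
Per-block solution:
  B0:   IN=(all ⊤)   OUT=(all ⊤)
  B1:   IN=(all ⊤)   OUT={e:0; rest ⊤}
  B2:   IN={e:0; rest ⊤}   OUT=(all ⊤)
  B3:   IN=(all ⊤)   OUT={d:0, f:+; rest ⊤}
  B4:   IN={d:0, f:+; rest ⊤}   OUT={f:+; rest ⊤}

Merge at B4: IN[B4] = OUT[B3] = {a: ⊤, b: ⊤, c: ⊤, d: 0, e: ⊤, f: +}
Applying B4's transfer function to that IN value gives OUT[B4] (row B4 above).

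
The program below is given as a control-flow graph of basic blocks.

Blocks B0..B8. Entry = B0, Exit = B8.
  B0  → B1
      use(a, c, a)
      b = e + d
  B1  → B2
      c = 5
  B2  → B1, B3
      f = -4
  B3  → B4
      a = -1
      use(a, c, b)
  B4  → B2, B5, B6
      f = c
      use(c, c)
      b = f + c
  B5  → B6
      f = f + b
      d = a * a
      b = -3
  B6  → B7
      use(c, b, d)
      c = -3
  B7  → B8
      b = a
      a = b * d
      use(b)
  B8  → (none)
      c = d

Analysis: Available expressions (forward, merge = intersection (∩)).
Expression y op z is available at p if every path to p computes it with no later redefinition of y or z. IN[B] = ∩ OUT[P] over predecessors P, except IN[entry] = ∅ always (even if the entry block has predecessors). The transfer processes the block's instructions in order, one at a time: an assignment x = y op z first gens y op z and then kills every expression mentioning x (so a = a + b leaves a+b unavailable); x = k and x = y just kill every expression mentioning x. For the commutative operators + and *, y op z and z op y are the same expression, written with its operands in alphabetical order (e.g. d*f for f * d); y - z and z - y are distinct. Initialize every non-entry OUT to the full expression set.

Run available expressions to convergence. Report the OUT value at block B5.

Per-block solution:
  B0: | IN={} | OUT={d+e}
  B1: | IN={d+e} | OUT={d+e}
  B2: | IN={d+e} | OUT={d+e}
  B3: | IN={d+e} | OUT={d+e}
  B4: | IN={d+e} | OUT={c+f, d+e}
  B5: | IN={c+f, d+e} | OUT={a*a}
  B6: | IN={} | OUT={}
  B7: | IN={} | OUT={b*d}
  B8: | IN={b*d} | OUT={b*d}

Merge at B5: IN[B5] = OUT[B4] = {c+f, d+e}
Applying B5's transfer function to that IN value gives OUT[B5] (row B5 above).

Answer: {a*a}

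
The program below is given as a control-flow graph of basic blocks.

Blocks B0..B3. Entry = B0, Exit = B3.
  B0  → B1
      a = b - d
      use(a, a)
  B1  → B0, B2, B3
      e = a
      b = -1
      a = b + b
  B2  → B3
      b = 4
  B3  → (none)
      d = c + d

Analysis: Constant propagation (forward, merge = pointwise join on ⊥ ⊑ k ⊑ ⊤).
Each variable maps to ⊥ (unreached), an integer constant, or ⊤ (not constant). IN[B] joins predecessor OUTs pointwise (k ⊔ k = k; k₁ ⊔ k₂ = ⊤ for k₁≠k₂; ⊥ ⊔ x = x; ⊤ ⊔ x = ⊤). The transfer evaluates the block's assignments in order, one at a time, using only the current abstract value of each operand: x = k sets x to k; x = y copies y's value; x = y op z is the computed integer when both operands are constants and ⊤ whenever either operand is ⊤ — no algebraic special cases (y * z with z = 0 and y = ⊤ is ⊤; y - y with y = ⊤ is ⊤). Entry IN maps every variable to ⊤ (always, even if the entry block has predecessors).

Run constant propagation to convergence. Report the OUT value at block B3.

Answer: {a: -2, b: ⊤, c: ⊤, d: ⊤, e: ⊤, f: ⊤}

Derivation:
Fixpoint table:
  B0: | IN=(all ⊤) | OUT=(all ⊤)
  B1: | IN=(all ⊤) | OUT={a:-2, b:-1; rest ⊤}
  B2: | IN={a:-2, b:-1; rest ⊤} | OUT={a:-2, b:4; rest ⊤}
  B3: | IN={a:-2; rest ⊤} | OUT={a:-2; rest ⊤}

Merge at B3: IN[B3] = OUT[B1] ⊔ OUT[B2] = {a: -2, b: ⊤, c: ⊤, d: ⊤, e: ⊤, f: ⊤}
Applying B3's transfer function to that IN value gives OUT[B3] (row B3 above).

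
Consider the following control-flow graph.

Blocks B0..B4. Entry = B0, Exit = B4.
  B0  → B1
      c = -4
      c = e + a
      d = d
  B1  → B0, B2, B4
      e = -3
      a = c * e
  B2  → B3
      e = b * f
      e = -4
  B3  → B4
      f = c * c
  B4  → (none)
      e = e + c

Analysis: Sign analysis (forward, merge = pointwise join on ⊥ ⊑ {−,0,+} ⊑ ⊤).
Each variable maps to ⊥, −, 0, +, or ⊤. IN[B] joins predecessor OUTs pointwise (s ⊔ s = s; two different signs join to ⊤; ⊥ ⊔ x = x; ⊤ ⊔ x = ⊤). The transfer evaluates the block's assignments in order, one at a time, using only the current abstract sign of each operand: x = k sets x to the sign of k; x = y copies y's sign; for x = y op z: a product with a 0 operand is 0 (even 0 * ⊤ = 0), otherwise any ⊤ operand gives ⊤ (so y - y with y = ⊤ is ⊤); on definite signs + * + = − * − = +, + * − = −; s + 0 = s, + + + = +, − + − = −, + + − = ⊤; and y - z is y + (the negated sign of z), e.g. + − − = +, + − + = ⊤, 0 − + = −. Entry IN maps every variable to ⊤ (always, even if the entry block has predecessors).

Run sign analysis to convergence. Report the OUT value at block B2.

Answer: {a: ⊤, b: ⊤, c: ⊤, d: ⊤, e: -, f: ⊤}

Trace:
Per-block solution:
  B0:   IN=(all ⊤)   OUT=(all ⊤)
  B1:   IN=(all ⊤)   OUT={e:-; rest ⊤}
  B2:   IN={e:-; rest ⊤}   OUT={e:-; rest ⊤}
  B3:   IN={e:-; rest ⊤}   OUT={e:-; rest ⊤}
  B4:   IN={e:-; rest ⊤}   OUT=(all ⊤)

Merge at B2: IN[B2] = OUT[B1] = {a: ⊤, b: ⊤, c: ⊤, d: ⊤, e: -, f: ⊤}
Applying B2's transfer function to that IN value gives OUT[B2] (row B2 above).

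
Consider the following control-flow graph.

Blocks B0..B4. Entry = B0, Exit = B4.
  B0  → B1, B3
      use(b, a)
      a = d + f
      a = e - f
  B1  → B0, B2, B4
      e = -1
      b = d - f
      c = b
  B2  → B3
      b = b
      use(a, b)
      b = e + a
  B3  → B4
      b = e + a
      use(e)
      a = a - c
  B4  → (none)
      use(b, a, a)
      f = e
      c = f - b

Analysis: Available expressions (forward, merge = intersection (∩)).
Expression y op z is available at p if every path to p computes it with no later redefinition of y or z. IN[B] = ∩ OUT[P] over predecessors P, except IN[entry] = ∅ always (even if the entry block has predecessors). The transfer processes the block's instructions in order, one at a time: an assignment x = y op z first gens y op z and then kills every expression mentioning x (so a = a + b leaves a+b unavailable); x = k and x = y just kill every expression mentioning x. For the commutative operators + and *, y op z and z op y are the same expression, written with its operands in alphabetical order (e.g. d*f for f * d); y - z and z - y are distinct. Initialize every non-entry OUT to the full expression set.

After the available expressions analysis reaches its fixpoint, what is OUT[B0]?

Per-block solution:
  B0: | IN={} | OUT={d+f, e-f}
  B1: | IN={d+f, e-f} | OUT={d+f, d-f}
  B2: | IN={d+f, d-f} | OUT={a+e, d+f, d-f}
  B3: | IN={d+f} | OUT={d+f}
  B4: | IN={d+f} | OUT={f-b}

Merge at B0 (entry node, so the boundary value {} is joined with the incoming edge(s)): IN[B0] = {} ∩ OUT[B1] = {}
Applying B0's transfer function to that IN value gives OUT[B0] (row B0 above).

Answer: {d+f, e-f}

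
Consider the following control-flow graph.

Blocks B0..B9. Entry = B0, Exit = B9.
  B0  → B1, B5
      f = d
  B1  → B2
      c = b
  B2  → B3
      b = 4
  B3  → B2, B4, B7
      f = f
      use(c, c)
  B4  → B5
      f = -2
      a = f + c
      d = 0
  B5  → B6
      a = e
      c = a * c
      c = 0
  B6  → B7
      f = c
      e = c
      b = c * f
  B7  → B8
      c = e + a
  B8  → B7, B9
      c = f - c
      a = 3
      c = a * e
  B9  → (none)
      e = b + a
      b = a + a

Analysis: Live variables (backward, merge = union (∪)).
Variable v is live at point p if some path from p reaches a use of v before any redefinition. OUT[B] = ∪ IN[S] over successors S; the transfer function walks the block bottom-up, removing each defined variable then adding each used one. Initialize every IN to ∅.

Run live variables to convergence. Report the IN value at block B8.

Answer: {b, c, e, f}

Derivation:
Converged values:
  B0:   IN={a, b, c, d, e}   OUT={a, b, c, e, f}
  B1:   IN={a, b, e, f}   OUT={a, c, e, f}
  B2:   IN={a, c, e, f}   OUT={a, b, c, e, f}
  B3:   IN={a, b, c, e, f}   OUT={a, b, c, e, f}
  B4:   IN={c, e}   OUT={c, e}
  B5:   IN={c, e}   OUT={a, c}
  B6:   IN={a, c}   OUT={a, b, e, f}
  B7:   IN={a, b, e, f}   OUT={b, c, e, f}
  B8:   IN={b, c, e, f}   OUT={a, b, e, f}
  B9:   IN={a, b}   OUT={}

Merge at B8: OUT[B8] = IN[B7] ⊔ IN[B9] = {a, b, e, f}
Applying B8's transfer function to that OUT value gives IN[B8] (row B8 above).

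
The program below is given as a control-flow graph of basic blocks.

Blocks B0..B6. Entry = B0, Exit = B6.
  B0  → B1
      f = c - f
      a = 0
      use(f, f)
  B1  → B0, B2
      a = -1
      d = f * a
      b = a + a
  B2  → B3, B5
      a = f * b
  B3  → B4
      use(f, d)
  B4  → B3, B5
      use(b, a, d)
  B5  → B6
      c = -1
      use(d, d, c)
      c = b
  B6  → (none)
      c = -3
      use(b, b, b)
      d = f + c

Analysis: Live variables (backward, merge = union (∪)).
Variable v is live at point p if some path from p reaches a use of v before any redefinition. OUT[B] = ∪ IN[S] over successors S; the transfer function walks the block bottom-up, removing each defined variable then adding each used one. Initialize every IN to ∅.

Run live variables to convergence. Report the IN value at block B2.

Answer: {b, d, f}

Trace:
Per-block solution:
  B0:  IN={c, f}  OUT={c, f}
  B1:  IN={c, f}  OUT={b, c, d, f}
  B2:  IN={b, d, f}  OUT={a, b, d, f}
  B3:  IN={a, b, d, f}  OUT={a, b, d, f}
  B4:  IN={a, b, d, f}  OUT={a, b, d, f}
  B5:  IN={b, d, f}  OUT={b, f}
  B6:  IN={b, f}  OUT={}

Merge at B2: OUT[B2] = IN[B3] ⊔ IN[B5] = {a, b, d, f}
Applying B2's transfer function to that OUT value gives IN[B2] (row B2 above).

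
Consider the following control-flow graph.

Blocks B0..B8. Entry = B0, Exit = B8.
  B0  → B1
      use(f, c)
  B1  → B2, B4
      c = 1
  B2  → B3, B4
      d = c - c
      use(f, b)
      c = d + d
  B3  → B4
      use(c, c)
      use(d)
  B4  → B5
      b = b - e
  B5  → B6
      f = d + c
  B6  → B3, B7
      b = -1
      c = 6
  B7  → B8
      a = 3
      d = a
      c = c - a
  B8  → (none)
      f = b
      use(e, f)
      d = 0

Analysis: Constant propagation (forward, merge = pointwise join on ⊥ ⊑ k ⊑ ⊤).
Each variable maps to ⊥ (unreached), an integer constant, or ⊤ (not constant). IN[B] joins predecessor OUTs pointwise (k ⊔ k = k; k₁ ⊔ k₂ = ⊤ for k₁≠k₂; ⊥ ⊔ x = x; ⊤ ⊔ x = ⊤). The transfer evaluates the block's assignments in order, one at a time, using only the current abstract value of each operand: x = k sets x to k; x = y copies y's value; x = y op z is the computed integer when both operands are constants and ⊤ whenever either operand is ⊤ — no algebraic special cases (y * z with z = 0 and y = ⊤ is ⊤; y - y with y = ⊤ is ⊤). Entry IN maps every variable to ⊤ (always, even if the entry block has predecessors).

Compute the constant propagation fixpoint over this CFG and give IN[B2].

Answer: {a: ⊤, b: ⊤, c: 1, d: ⊤, e: ⊤, f: ⊤}

Trace:
Per-block solution:
  B0: | IN=(all ⊤) | OUT=(all ⊤)
  B1: | IN=(all ⊤) | OUT={c:1; rest ⊤}
  B2: | IN={c:1; rest ⊤} | OUT={c:0, d:0; rest ⊤}
  B3: | IN=(all ⊤) | OUT=(all ⊤)
  B4: | IN=(all ⊤) | OUT=(all ⊤)
  B5: | IN=(all ⊤) | OUT=(all ⊤)
  B6: | IN=(all ⊤) | OUT={b:-1, c:6; rest ⊤}
  B7: | IN={b:-1, c:6; rest ⊤} | OUT={a:3, b:-1, c:3, d:3; rest ⊤}
  B8: | IN={a:3, b:-1, c:3, d:3; rest ⊤} | OUT={a:3, b:-1, c:3, d:0, f:-1; rest ⊤}

Merge at B2: IN[B2] = OUT[B1] = {a: ⊤, b: ⊤, c: 1, d: ⊤, e: ⊤, f: ⊤}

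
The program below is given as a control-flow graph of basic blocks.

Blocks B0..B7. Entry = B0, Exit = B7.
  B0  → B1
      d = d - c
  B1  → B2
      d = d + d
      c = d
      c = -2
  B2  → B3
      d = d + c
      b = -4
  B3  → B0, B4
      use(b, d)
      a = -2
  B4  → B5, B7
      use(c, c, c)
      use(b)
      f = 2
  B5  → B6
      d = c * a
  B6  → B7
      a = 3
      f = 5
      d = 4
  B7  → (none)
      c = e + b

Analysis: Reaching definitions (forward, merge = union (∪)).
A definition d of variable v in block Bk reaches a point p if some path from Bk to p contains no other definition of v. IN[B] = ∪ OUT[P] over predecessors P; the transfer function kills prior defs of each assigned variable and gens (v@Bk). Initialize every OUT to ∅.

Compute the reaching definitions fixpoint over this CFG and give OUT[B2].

Per-block solution:
  B0:   IN={a@B3, b@B2, c@B1, d@B2}   OUT={a@B3, b@B2, c@B1, d@B0}
  B1:   IN={a@B3, b@B2, c@B1, d@B0}   OUT={a@B3, b@B2, c@B1, d@B1}
  B2:   IN={a@B3, b@B2, c@B1, d@B1}   OUT={a@B3, b@B2, c@B1, d@B2}
  B3:   IN={a@B3, b@B2, c@B1, d@B2}   OUT={a@B3, b@B2, c@B1, d@B2}
  B4:   IN={a@B3, b@B2, c@B1, d@B2}   OUT={a@B3, b@B2, c@B1, d@B2, f@B4}
  B5:   IN={a@B3, b@B2, c@B1, d@B2, f@B4}   OUT={a@B3, b@B2, c@B1, d@B5, f@B4}
  B6:   IN={a@B3, b@B2, c@B1, d@B5, f@B4}   OUT={a@B6, b@B2, c@B1, d@B6, f@B6}
  B7:   IN={a@B3, a@B6, b@B2, c@B1, d@B2, d@B6, f@B4, f@B6}   OUT={a@B3, a@B6, b@B2, c@B7, d@B2, d@B6, f@B4, f@B6}

Merge at B2: IN[B2] = OUT[B1] = {a@B3, b@B2, c@B1, d@B1}
Applying B2's transfer function to that IN value gives OUT[B2] (row B2 above).

Answer: {a@B3, b@B2, c@B1, d@B2}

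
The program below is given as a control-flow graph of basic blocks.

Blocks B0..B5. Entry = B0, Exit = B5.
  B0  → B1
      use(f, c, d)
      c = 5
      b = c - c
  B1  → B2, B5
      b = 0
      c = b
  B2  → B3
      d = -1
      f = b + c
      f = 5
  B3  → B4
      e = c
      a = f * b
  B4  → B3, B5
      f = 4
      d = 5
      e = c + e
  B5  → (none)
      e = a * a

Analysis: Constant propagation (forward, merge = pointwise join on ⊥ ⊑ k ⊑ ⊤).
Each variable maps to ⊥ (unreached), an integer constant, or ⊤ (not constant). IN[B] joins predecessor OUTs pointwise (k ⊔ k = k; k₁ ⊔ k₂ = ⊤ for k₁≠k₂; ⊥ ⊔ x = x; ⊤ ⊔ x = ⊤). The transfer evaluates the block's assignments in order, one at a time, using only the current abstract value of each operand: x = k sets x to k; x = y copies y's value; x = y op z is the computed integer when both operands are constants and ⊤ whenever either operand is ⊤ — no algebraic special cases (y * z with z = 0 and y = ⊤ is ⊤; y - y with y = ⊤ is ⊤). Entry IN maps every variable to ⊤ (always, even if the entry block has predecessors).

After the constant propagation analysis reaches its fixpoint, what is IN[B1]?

Converged values:
  B0: | IN=(all ⊤) | OUT={b:0, c:5; rest ⊤}
  B1: | IN={b:0, c:5; rest ⊤} | OUT={b:0, c:0; rest ⊤}
  B2: | IN={b:0, c:0; rest ⊤} | OUT={b:0, c:0, d:-1, f:5; rest ⊤}
  B3: | IN={b:0, c:0; rest ⊤} | OUT={b:0, c:0, e:0; rest ⊤}
  B4: | IN={b:0, c:0, e:0; rest ⊤} | OUT={b:0, c:0, d:5, e:0, f:4; rest ⊤}
  B5: | IN={b:0, c:0; rest ⊤} | OUT={b:0, c:0; rest ⊤}

Merge at B1: IN[B1] = OUT[B0] = {a: ⊤, b: 0, c: 5, d: ⊤, e: ⊤, f: ⊤}

Answer: {a: ⊤, b: 0, c: 5, d: ⊤, e: ⊤, f: ⊤}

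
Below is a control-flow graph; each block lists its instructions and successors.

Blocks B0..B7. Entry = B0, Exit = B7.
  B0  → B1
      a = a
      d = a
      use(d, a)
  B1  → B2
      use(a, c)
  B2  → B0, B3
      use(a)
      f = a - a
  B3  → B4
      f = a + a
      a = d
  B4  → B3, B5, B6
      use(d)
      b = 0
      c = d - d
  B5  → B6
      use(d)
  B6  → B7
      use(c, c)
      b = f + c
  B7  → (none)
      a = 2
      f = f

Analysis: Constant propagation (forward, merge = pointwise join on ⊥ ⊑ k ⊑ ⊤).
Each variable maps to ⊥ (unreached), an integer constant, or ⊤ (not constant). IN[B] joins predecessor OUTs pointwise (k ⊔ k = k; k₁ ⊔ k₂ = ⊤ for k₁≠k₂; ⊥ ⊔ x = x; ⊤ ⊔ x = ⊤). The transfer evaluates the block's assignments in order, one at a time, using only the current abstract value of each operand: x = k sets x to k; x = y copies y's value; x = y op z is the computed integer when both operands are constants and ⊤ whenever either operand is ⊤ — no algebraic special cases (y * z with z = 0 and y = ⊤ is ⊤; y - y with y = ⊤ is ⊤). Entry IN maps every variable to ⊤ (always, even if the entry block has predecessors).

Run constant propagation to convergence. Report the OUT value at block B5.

Fixpoint table:
  B0: | IN=(all ⊤) | OUT=(all ⊤)
  B1: | IN=(all ⊤) | OUT=(all ⊤)
  B2: | IN=(all ⊤) | OUT=(all ⊤)
  B3: | IN=(all ⊤) | OUT=(all ⊤)
  B4: | IN=(all ⊤) | OUT={b:0; rest ⊤}
  B5: | IN={b:0; rest ⊤} | OUT={b:0; rest ⊤}
  B6: | IN={b:0; rest ⊤} | OUT=(all ⊤)
  B7: | IN=(all ⊤) | OUT={a:2; rest ⊤}

Merge at B5: IN[B5] = OUT[B4] = {a: ⊤, b: 0, c: ⊤, d: ⊤, e: ⊤, f: ⊤}
Applying B5's transfer function to that IN value gives OUT[B5] (row B5 above).

Answer: {a: ⊤, b: 0, c: ⊤, d: ⊤, e: ⊤, f: ⊤}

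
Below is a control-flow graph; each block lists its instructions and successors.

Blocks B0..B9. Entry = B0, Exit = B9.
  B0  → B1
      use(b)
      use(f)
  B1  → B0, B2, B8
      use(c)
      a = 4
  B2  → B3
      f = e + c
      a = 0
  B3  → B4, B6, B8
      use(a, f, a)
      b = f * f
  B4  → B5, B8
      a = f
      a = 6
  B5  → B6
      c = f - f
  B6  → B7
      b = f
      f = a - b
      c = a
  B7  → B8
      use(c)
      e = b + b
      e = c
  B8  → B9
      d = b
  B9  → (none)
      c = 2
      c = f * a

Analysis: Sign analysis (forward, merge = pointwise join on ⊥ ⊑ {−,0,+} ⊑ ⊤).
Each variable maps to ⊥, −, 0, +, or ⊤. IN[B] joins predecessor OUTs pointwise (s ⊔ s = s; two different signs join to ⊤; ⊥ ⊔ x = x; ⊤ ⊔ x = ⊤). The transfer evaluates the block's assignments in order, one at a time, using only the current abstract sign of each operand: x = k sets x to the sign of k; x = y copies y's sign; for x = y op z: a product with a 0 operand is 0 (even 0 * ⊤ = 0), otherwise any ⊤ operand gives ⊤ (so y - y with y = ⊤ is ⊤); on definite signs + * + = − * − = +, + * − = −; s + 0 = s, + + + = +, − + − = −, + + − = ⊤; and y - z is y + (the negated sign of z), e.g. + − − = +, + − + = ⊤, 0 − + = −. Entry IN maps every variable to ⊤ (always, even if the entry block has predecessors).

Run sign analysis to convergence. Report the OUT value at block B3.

Answer: {a: 0, b: ⊤, c: ⊤, d: ⊤, e: ⊤, f: ⊤}

Working:
Converged values:
  B0:   IN=(all ⊤)   OUT=(all ⊤)
  B1:   IN=(all ⊤)   OUT={a:+; rest ⊤}
  B2:   IN={a:+; rest ⊤}   OUT={a:0; rest ⊤}
  B3:   IN={a:0; rest ⊤}   OUT={a:0; rest ⊤}
  B4:   IN={a:0; rest ⊤}   OUT={a:+; rest ⊤}
  B5:   IN={a:+; rest ⊤}   OUT={a:+; rest ⊤}
  B6:   IN=(all ⊤)   OUT=(all ⊤)
  B7:   IN=(all ⊤)   OUT=(all ⊤)
  B8:   IN=(all ⊤)   OUT=(all ⊤)
  B9:   IN=(all ⊤)   OUT=(all ⊤)

Merge at B3: IN[B3] = OUT[B2] = {a: 0, b: ⊤, c: ⊤, d: ⊤, e: ⊤, f: ⊤}
Applying B3's transfer function to that IN value gives OUT[B3] (row B3 above).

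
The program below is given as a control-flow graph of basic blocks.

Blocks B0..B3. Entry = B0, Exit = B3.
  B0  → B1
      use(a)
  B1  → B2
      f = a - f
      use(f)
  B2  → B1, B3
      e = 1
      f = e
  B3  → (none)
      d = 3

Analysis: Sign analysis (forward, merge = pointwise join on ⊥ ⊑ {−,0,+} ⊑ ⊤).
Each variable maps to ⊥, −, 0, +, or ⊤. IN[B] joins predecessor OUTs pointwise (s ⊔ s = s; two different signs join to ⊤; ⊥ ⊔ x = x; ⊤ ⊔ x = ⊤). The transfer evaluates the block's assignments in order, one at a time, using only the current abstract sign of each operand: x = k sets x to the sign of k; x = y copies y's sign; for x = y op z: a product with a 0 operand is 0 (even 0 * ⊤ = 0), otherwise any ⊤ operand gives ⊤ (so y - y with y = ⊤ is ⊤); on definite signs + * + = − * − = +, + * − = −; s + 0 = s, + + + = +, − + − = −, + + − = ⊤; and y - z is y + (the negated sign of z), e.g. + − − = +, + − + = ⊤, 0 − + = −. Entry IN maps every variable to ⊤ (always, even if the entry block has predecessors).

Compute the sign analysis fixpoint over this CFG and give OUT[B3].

Answer: {a: ⊤, b: ⊤, c: ⊤, d: +, e: +, f: +}

Working:
Converged values:
  B0:   IN=(all ⊤)   OUT=(all ⊤)
  B1:   IN=(all ⊤)   OUT=(all ⊤)
  B2:   IN=(all ⊤)   OUT={e:+, f:+; rest ⊤}
  B3:   IN={e:+, f:+; rest ⊤}   OUT={d:+, e:+, f:+; rest ⊤}

Merge at B3: IN[B3] = OUT[B2] = {a: ⊤, b: ⊤, c: ⊤, d: ⊤, e: +, f: +}
Applying B3's transfer function to that IN value gives OUT[B3] (row B3 above).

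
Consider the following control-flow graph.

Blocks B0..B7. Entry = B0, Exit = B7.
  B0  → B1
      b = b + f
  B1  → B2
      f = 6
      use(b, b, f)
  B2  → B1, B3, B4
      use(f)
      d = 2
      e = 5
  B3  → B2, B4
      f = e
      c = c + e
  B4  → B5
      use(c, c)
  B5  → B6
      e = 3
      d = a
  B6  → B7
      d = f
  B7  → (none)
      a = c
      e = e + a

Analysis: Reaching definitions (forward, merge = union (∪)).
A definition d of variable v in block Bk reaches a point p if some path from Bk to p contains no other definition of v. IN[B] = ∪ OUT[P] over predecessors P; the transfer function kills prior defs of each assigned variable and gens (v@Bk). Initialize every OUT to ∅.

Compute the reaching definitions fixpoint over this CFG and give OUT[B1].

Converged values:
  B0:  IN={}  OUT={b@B0}
  B1:  IN={b@B0, c@B3, d@B2, e@B2, f@B1, f@B3}  OUT={b@B0, c@B3, d@B2, e@B2, f@B1}
  B2:  IN={b@B0, c@B3, d@B2, e@B2, f@B1, f@B3}  OUT={b@B0, c@B3, d@B2, e@B2, f@B1, f@B3}
  B3:  IN={b@B0, c@B3, d@B2, e@B2, f@B1, f@B3}  OUT={b@B0, c@B3, d@B2, e@B2, f@B3}
  B4:  IN={b@B0, c@B3, d@B2, e@B2, f@B1, f@B3}  OUT={b@B0, c@B3, d@B2, e@B2, f@B1, f@B3}
  B5:  IN={b@B0, c@B3, d@B2, e@B2, f@B1, f@B3}  OUT={b@B0, c@B3, d@B5, e@B5, f@B1, f@B3}
  B6:  IN={b@B0, c@B3, d@B5, e@B5, f@B1, f@B3}  OUT={b@B0, c@B3, d@B6, e@B5, f@B1, f@B3}
  B7:  IN={b@B0, c@B3, d@B6, e@B5, f@B1, f@B3}  OUT={a@B7, b@B0, c@B3, d@B6, e@B7, f@B1, f@B3}

Merge at B1: IN[B1] = OUT[B0] ⊔ OUT[B2] = {b@B0, c@B3, d@B2, e@B2, f@B1, f@B3}
Applying B1's transfer function to that IN value gives OUT[B1] (row B1 above).

Answer: {b@B0, c@B3, d@B2, e@B2, f@B1}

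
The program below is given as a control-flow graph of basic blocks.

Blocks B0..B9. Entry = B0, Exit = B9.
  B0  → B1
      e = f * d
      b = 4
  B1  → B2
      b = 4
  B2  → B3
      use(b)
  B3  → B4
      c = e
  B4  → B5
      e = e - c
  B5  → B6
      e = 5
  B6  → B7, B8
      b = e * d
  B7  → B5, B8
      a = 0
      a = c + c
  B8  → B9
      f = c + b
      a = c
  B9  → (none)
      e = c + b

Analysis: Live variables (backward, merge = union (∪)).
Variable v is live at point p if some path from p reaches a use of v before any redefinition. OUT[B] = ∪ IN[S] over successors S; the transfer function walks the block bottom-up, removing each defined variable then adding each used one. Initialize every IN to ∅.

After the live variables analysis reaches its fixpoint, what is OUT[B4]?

Answer: {c, d}

Trace:
Per-block solution:
  B0: | IN={d, f} | OUT={d, e}
  B1: | IN={d, e} | OUT={b, d, e}
  B2: | IN={b, d, e} | OUT={d, e}
  B3: | IN={d, e} | OUT={c, d, e}
  B4: | IN={c, d, e} | OUT={c, d}
  B5: | IN={c, d} | OUT={c, d, e}
  B6: | IN={c, d, e} | OUT={b, c, d}
  B7: | IN={b, c, d} | OUT={b, c, d}
  B8: | IN={b, c} | OUT={b, c}
  B9: | IN={b, c} | OUT={}

Merge at B4: OUT[B4] = IN[B5] = {c, d}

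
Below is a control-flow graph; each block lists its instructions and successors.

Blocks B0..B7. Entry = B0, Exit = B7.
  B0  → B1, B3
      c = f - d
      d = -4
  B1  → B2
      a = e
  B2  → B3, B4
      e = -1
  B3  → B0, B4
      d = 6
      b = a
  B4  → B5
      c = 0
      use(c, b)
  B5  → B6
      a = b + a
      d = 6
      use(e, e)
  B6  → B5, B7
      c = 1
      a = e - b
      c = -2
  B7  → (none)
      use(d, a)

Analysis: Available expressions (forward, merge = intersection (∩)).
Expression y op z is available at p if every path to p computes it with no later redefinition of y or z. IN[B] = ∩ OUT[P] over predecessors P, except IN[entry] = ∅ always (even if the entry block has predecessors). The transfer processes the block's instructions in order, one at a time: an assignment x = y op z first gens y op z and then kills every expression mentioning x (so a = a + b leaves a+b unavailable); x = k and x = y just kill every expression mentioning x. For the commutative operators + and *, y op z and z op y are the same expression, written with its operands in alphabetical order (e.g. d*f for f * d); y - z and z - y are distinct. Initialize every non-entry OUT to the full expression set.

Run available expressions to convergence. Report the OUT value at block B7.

Per-block solution:
  B0: | IN={} | OUT={}
  B1: | IN={} | OUT={}
  B2: | IN={} | OUT={}
  B3: | IN={} | OUT={}
  B4: | IN={} | OUT={}
  B5: | IN={} | OUT={}
  B6: | IN={} | OUT={e-b}
  B7: | IN={e-b} | OUT={e-b}

Merge at B7: IN[B7] = OUT[B6] = {e-b}
Applying B7's transfer function to that IN value gives OUT[B7] (row B7 above).

Answer: {e-b}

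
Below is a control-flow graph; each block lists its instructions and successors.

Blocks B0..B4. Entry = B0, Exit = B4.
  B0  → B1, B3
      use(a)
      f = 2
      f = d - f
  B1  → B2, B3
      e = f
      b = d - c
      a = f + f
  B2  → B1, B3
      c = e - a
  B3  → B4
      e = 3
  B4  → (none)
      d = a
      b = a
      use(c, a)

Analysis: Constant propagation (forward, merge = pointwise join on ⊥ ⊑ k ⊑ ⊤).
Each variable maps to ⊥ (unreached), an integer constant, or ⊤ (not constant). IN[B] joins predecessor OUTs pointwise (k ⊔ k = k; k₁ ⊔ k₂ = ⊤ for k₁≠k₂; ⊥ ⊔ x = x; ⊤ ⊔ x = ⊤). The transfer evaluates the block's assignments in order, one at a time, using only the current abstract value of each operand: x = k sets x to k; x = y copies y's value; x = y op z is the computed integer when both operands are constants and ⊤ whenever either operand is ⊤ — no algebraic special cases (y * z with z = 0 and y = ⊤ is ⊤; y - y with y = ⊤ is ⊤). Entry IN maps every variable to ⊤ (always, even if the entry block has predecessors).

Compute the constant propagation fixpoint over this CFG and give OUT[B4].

Answer: {a: ⊤, b: ⊤, c: ⊤, d: ⊤, e: 3, f: ⊤}

Derivation:
Fixpoint table:
  B0:  IN=(all ⊤)  OUT=(all ⊤)
  B1:  IN=(all ⊤)  OUT=(all ⊤)
  B2:  IN=(all ⊤)  OUT=(all ⊤)
  B3:  IN=(all ⊤)  OUT={e:3; rest ⊤}
  B4:  IN={e:3; rest ⊤}  OUT={e:3; rest ⊤}

Merge at B4: IN[B4] = OUT[B3] = {a: ⊤, b: ⊤, c: ⊤, d: ⊤, e: 3, f: ⊤}
Applying B4's transfer function to that IN value gives OUT[B4] (row B4 above).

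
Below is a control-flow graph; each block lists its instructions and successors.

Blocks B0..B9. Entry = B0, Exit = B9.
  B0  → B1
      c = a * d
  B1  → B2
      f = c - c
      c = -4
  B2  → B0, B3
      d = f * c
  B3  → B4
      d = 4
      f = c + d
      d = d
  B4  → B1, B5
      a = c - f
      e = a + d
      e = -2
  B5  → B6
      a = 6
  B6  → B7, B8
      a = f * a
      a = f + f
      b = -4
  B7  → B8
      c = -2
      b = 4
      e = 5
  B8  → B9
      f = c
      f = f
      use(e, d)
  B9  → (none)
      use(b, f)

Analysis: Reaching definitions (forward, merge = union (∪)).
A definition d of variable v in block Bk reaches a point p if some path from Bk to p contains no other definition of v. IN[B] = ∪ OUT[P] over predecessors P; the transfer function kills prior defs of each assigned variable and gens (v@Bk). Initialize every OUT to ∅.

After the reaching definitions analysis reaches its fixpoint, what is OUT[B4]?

Answer: {a@B4, c@B1, d@B3, e@B4, f@B3}

Working:
Converged values:
  B0: | IN={a@B4, c@B1, d@B2, e@B4, f@B1} | OUT={a@B4, c@B0, d@B2, e@B4, f@B1}
  B1: | IN={a@B4, c@B0, c@B1, d@B2, d@B3, e@B4, f@B1, f@B3} | OUT={a@B4, c@B1, d@B2, d@B3, e@B4, f@B1}
  B2: | IN={a@B4, c@B1, d@B2, d@B3, e@B4, f@B1} | OUT={a@B4, c@B1, d@B2, e@B4, f@B1}
  B3: | IN={a@B4, c@B1, d@B2, e@B4, f@B1} | OUT={a@B4, c@B1, d@B3, e@B4, f@B3}
  B4: | IN={a@B4, c@B1, d@B3, e@B4, f@B3} | OUT={a@B4, c@B1, d@B3, e@B4, f@B3}
  B5: | IN={a@B4, c@B1, d@B3, e@B4, f@B3} | OUT={a@B5, c@B1, d@B3, e@B4, f@B3}
  B6: | IN={a@B5, c@B1, d@B3, e@B4, f@B3} | OUT={a@B6, b@B6, c@B1, d@B3, e@B4, f@B3}
  B7: | IN={a@B6, b@B6, c@B1, d@B3, e@B4, f@B3} | OUT={a@B6, b@B7, c@B7, d@B3, e@B7, f@B3}
  B8: | IN={a@B6, b@B6, b@B7, c@B1, c@B7, d@B3, e@B4, e@B7, f@B3} | OUT={a@B6, b@B6, b@B7, c@B1, c@B7, d@B3, e@B4, e@B7, f@B8}
  B9: | IN={a@B6, b@B6, b@B7, c@B1, c@B7, d@B3, e@B4, e@B7, f@B8} | OUT={a@B6, b@B6, b@B7, c@B1, c@B7, d@B3, e@B4, e@B7, f@B8}

Merge at B4: IN[B4] = OUT[B3] = {a@B4, c@B1, d@B3, e@B4, f@B3}
Applying B4's transfer function to that IN value gives OUT[B4] (row B4 above).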